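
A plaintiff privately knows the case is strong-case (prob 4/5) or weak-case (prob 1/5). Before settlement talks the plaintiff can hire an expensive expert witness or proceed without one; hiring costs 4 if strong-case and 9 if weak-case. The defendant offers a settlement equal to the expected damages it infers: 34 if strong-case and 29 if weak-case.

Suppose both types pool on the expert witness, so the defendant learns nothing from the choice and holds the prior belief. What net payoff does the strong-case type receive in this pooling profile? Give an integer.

29

Pooled settlement = 4/5·34 + 1/5·29 = 33.
strong-case pays cost 4 for the expert witness, so net payoff = 33 − 4 = 29.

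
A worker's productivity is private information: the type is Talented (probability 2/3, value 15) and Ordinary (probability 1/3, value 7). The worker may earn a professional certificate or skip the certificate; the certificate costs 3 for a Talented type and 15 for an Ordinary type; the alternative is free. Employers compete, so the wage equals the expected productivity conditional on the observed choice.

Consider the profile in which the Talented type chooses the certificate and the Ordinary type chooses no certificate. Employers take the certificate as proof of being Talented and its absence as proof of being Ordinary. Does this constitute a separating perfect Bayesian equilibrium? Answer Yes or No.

Under these beliefs, the certificate earns wage 15 and no certificate earns wage 7.
Talented: the certificate nets 15 − 3 = 12; no certificate nets 7. Talented prefers the certificate.
Ordinary: the certificate nets 15 − 15 = 0; no certificate nets 7. Ordinary prefers no certificate.
Neither type deviates, so the separating profile is an equilibrium.

Yes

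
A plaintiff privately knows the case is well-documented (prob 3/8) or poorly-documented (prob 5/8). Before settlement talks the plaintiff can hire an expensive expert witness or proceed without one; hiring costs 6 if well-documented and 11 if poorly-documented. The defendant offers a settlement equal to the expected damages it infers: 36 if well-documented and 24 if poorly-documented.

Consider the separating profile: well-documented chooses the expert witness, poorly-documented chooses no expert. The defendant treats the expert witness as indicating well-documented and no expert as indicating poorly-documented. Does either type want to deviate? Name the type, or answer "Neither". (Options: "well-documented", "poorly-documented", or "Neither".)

poorly-documented

The expert witness pays 36; no expert pays 24.
well-documented: assigned the expert witness, nets 36 − 6 = 30; deviating to no expert nets 24.
poorly-documented: assigned no expert, nets 24; deviating to the expert witness nets 36 − 11 = 25.
The poorly-documented type gains 1 by deviating.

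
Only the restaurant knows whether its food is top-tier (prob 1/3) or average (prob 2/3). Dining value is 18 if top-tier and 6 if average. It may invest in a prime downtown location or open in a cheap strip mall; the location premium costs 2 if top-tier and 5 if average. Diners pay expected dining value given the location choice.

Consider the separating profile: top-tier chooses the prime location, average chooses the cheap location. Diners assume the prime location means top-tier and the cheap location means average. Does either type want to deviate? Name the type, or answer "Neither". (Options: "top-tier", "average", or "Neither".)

average

The prime location pays 18; the cheap location pays 6.
top-tier: assigned the prime location, nets 18 − 2 = 16; deviating to the cheap location nets 6.
average: assigned the cheap location, nets 6; deviating to the prime location nets 18 − 5 = 13.
The average type gains 7 by deviating.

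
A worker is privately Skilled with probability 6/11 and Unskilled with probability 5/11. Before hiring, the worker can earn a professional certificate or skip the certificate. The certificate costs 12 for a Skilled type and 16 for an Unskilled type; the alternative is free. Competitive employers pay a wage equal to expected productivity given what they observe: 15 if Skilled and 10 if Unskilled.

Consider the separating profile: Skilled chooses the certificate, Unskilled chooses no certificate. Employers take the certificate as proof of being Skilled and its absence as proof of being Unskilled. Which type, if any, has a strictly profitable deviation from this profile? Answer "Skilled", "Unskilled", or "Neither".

The certificate pays 15; no certificate pays 10.
Skilled: assigned the certificate, nets 15 − 12 = 3; deviating to no certificate nets 10.
Unskilled: assigned no certificate, nets 10; deviating to the certificate nets 15 − 16 = -1.
The Skilled type gains 7 by deviating.

Skilled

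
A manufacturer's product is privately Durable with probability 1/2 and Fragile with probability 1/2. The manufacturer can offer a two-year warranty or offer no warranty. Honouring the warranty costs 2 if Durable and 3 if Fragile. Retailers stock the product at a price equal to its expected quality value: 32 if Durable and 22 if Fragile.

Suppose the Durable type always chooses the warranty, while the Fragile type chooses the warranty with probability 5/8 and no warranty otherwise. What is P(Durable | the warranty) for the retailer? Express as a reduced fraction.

8/13

P(the warranty) = (1/2)·1 + (1/2)·(5/8) = 13/16.
By Bayes' rule, P(Durable | the warranty) = (1/2) / (13/16) = 8/13.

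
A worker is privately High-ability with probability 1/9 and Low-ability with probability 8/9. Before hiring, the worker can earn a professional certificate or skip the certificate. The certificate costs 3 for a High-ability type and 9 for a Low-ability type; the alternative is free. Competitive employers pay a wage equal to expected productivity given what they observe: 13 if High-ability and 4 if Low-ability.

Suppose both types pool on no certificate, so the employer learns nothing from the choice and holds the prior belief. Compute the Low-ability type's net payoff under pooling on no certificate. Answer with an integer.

5

Pooled wage = 1/9·13 + 8/9·4 = 5.
Low-ability pays no cost for no certificate, so net payoff = 5.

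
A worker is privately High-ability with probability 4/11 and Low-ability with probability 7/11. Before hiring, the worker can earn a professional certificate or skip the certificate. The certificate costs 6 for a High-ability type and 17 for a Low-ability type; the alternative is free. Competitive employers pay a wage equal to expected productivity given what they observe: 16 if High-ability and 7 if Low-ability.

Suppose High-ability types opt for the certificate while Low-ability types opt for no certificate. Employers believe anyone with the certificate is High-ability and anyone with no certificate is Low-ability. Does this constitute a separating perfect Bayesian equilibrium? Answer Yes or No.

Yes

Under these beliefs, the certificate earns wage 16 and no certificate earns wage 7.
High-ability: the certificate nets 16 − 6 = 10; no certificate nets 7. High-ability prefers the certificate.
Low-ability: the certificate nets 16 − 17 = -1; no certificate nets 7. Low-ability prefers no certificate.
Neither type deviates, so the separating profile is an equilibrium.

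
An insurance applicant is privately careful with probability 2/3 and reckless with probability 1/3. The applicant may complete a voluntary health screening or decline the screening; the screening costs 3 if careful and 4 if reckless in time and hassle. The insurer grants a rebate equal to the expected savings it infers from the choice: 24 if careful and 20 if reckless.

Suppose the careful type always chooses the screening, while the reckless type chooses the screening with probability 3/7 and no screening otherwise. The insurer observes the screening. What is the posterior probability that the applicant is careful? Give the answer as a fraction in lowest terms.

14/17

P(the screening) = (2/3)·1 + (1/3)·(3/7) = 17/21.
By Bayes' rule, P(careful | the screening) = (2/3) / (17/21) = 14/17.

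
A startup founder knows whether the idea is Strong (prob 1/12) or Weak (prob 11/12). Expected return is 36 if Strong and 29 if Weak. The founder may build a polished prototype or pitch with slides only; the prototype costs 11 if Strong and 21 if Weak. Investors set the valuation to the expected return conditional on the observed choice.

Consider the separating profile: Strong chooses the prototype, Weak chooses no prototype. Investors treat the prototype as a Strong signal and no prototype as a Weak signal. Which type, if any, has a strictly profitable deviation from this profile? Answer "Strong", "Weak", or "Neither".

Strong

The prototype pays 36; no prototype pays 29.
Strong: assigned the prototype, nets 36 − 11 = 25; deviating to no prototype nets 29.
Weak: assigned no prototype, nets 29; deviating to the prototype nets 36 − 21 = 15.
The Strong type gains 4 by deviating.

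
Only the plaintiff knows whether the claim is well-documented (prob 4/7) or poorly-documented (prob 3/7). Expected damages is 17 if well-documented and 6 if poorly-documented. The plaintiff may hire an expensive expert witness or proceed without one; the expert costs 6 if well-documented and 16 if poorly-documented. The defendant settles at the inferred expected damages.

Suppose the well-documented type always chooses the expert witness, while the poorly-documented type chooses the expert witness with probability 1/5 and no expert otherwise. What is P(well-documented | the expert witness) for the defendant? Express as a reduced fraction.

P(the expert witness) = (4/7)·1 + (3/7)·(1/5) = 23/35.
By Bayes' rule, P(well-documented | the expert witness) = (4/7) / (23/35) = 20/23.

20/23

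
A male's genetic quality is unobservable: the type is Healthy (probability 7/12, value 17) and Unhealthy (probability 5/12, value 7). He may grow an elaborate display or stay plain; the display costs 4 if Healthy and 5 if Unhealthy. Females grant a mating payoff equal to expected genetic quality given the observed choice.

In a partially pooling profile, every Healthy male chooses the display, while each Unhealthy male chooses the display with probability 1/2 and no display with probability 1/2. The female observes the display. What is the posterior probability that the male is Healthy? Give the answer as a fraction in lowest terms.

14/19

P(the display) = (7/12)·1 + (5/12)·(1/2) = 19/24.
By Bayes' rule, P(Healthy | the display) = (7/12) / (19/24) = 14/19.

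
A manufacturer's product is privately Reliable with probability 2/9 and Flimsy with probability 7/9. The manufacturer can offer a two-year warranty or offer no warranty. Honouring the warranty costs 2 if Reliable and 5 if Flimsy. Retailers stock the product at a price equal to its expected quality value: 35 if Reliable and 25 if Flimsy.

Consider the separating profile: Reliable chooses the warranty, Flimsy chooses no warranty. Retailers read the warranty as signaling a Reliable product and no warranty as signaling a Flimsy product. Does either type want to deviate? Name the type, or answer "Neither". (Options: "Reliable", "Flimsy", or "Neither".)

Flimsy

The warranty pays 35; no warranty pays 25.
Reliable: assigned the warranty, nets 35 − 2 = 33; deviating to no warranty nets 25.
Flimsy: assigned no warranty, nets 25; deviating to the warranty nets 35 − 5 = 30.
The Flimsy type gains 5 by deviating.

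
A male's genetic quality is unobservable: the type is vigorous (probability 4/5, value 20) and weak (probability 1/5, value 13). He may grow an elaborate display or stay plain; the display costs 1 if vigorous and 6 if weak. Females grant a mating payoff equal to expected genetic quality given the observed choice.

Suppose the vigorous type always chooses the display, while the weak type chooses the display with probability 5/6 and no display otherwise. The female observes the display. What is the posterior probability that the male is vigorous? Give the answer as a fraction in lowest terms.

24/29

P(the display) = (4/5)·1 + (1/5)·(5/6) = 29/30.
By Bayes' rule, P(vigorous | the display) = (4/5) / (29/30) = 24/29.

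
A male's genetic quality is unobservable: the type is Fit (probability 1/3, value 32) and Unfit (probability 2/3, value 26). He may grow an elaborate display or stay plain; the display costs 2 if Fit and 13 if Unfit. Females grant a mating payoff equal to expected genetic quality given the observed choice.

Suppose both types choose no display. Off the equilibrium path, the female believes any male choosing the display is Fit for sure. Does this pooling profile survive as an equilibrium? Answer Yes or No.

On path, the female holds the prior and pays 1/3·32 + 2/3·26 = 28. Off path (the display), believing Fit, it pays 32.
Fit: no display nets 28; the display nets 32 − 2 = 30. Fit would deviate.
Unfit: no display nets 28; the display nets 32 − 13 = 19. Unfit stays.
A type deviates, so pooling fails.

No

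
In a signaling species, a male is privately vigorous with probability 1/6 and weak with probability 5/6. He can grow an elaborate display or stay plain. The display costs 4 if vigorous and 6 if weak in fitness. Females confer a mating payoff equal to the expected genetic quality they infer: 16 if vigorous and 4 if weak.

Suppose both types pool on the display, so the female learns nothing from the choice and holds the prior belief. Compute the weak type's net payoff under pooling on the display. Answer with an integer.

0

Pooled mating payoff = 1/6·16 + 5/6·4 = 6.
weak pays cost 6 for the display, so net payoff = 6 − 6 = 0.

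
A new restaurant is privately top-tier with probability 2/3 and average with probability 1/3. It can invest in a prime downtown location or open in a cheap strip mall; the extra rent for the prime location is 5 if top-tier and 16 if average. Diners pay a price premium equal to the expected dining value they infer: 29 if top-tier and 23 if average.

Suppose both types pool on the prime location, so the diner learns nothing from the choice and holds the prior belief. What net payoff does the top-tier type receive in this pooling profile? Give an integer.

Pooled price premium = 2/3·29 + 1/3·23 = 27.
top-tier pays cost 5 for the prime location, so net payoff = 27 − 5 = 22.

22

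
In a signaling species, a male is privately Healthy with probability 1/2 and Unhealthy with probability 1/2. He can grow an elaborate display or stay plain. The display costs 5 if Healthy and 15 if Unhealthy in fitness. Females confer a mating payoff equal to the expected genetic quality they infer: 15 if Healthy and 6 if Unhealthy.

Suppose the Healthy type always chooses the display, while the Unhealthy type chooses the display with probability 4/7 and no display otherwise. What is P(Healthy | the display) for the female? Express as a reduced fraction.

7/11

P(the display) = (1/2)·1 + (1/2)·(4/7) = 11/14.
By Bayes' rule, P(Healthy | the display) = (1/2) / (11/14) = 7/11.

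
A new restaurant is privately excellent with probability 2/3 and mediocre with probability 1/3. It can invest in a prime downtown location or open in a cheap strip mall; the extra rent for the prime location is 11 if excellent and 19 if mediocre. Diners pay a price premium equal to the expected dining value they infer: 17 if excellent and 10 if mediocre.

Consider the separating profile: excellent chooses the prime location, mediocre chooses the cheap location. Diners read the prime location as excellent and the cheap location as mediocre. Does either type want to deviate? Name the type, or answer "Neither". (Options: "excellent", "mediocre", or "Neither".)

The prime location pays 17; the cheap location pays 10.
excellent: assigned the prime location, nets 17 − 11 = 6; deviating to the cheap location nets 10.
mediocre: assigned the cheap location, nets 10; deviating to the prime location nets 17 − 19 = -2.
The excellent type gains 4 by deviating.

excellent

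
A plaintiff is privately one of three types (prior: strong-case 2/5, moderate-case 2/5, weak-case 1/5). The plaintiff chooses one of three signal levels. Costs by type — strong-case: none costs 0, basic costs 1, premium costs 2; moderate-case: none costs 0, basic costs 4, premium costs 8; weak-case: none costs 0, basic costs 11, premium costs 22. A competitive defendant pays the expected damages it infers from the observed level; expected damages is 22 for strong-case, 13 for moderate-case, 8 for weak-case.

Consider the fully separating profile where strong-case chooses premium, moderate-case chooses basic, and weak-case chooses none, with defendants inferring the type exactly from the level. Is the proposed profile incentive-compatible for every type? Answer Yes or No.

Separating settlements: premium → 22, basic → 13, none → 8.
strong-case (assigned premium): none: 8 − 0 = 8; basic: 13 − 1 = 12; premium: 22 − 2 = 20. strong-case stays.
moderate-case (assigned basic): none: 8 − 0 = 8; basic: 13 − 4 = 9; premium: 22 − 8 = 14. moderate-case prefers premium.
weak-case (assigned none): none: 8 − 0 = 8; basic: 13 − 11 = 2; premium: 22 − 22 = 0. weak-case stays.
At least one type deviates; the separating profile fails.

No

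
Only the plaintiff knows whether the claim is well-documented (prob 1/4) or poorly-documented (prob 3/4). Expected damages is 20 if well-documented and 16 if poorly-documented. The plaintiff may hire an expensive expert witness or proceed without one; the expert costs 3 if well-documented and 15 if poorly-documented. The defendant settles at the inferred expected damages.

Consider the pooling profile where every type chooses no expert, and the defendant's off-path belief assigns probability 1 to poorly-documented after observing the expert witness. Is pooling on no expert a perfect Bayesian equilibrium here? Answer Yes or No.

Yes

On path, the defendant holds the prior and pays 1/4·20 + 3/4·16 = 17. Off path (the expert witness), believing poorly-documented, it pays 16.
well-documented: no expert nets 17; the expert witness nets 16 − 3 = 13. well-documented stays.
poorly-documented: no expert nets 17; the expert witness nets 16 − 15 = 1. poorly-documented stays.
No type deviates, so pooling is sustained.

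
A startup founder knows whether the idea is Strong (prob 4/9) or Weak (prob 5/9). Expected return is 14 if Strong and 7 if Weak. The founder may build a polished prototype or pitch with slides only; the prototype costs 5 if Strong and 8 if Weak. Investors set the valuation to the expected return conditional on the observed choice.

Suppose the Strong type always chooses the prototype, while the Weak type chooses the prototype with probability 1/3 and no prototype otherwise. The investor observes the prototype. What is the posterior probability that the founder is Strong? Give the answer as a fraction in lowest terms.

12/17

P(the prototype) = (4/9)·1 + (5/9)·(1/3) = 17/27.
By Bayes' rule, P(Strong | the prototype) = (4/9) / (17/27) = 12/17.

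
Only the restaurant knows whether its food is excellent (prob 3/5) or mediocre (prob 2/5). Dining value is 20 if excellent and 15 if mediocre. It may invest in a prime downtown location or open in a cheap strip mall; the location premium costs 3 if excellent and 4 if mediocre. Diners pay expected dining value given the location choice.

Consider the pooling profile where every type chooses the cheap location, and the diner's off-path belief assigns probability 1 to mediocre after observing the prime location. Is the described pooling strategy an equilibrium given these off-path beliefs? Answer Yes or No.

On path, the diner holds the prior and pays 3/5·20 + 2/5·15 = 18. Off path (the prime location), believing mediocre, it pays 15.
excellent: the cheap location nets 18; the prime location nets 15 − 3 = 12. excellent stays.
mediocre: the cheap location nets 18; the prime location nets 15 − 4 = 11. mediocre stays.
No type deviates, so pooling is sustained.

Yes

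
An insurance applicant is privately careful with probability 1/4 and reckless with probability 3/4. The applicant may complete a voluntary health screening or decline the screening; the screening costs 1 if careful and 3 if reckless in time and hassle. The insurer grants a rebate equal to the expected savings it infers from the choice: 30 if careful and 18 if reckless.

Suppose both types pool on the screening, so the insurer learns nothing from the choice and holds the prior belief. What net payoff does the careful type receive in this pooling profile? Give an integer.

Pooled rebate = 1/4·30 + 3/4·18 = 21.
careful pays cost 1 for the screening, so net payoff = 21 − 1 = 20.

20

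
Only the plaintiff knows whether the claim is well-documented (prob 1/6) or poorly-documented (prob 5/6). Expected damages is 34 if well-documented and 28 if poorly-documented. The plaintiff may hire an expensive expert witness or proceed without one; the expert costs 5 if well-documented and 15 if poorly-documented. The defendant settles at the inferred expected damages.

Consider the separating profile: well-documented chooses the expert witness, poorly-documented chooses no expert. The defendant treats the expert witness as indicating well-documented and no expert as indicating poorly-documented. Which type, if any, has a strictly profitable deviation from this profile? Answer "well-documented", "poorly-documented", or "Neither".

Neither

The expert witness pays 34; no expert pays 28.
well-documented: assigned the expert witness, nets 34 − 5 = 29; deviating to no expert nets 28.
poorly-documented: assigned no expert, nets 28; deviating to the expert witness nets 34 − 15 = 19.
Both types strictly prefer their assigned action; no profitable deviation.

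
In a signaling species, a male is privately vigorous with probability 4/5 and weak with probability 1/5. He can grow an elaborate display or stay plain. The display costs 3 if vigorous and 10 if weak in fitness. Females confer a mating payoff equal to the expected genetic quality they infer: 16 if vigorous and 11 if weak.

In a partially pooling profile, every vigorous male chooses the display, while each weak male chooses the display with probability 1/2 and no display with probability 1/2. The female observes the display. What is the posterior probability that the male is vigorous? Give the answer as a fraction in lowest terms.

8/9

P(the display) = (4/5)·1 + (1/5)·(1/2) = 9/10.
By Bayes' rule, P(vigorous | the display) = (4/5) / (9/10) = 8/9.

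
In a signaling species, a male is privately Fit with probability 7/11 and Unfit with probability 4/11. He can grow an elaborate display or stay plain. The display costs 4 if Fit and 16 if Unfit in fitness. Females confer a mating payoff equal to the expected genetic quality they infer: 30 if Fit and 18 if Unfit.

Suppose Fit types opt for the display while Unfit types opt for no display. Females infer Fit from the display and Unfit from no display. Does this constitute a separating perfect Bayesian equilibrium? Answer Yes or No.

Under these beliefs, the display earns mating payoff 30 and no display earns mating payoff 18.
Fit: the display nets 30 − 4 = 26; no display nets 18. Fit prefers the display.
Unfit: the display nets 30 − 16 = 14; no display nets 18. Unfit prefers no display.
Neither type deviates, so the separating profile is an equilibrium.

Yes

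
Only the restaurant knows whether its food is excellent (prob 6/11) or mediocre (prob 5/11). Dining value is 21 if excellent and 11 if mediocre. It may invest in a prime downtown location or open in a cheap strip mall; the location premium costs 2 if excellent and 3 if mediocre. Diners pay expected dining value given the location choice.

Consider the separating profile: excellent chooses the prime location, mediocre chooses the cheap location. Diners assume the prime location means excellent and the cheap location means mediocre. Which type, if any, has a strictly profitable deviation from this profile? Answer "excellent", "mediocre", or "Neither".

The prime location pays 21; the cheap location pays 11.
excellent: assigned the prime location, nets 21 − 2 = 19; deviating to the cheap location nets 11.
mediocre: assigned the cheap location, nets 11; deviating to the prime location nets 21 − 3 = 18.
The mediocre type gains 7 by deviating.

mediocre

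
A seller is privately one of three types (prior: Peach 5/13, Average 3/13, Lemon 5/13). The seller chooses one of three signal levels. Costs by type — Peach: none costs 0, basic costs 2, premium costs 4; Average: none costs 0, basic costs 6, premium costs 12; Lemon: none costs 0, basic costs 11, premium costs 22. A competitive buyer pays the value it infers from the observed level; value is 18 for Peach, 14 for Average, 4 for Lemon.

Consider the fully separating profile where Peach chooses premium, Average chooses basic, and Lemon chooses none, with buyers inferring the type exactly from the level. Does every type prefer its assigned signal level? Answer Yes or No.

Separating prices: premium → 18, basic → 14, none → 4.
Peach (assigned premium): none: 4 − 0 = 4; basic: 14 − 2 = 12; premium: 18 − 4 = 14. Peach stays.
Average (assigned basic): none: 4 − 0 = 4; basic: 14 − 6 = 8; premium: 18 − 12 = 6. Average stays.
Lemon (assigned none): none: 4 − 0 = 4; basic: 14 − 11 = 3; premium: 18 − 22 = -4. Lemon stays.
Every type prefers its assigned level; separation holds.

Yes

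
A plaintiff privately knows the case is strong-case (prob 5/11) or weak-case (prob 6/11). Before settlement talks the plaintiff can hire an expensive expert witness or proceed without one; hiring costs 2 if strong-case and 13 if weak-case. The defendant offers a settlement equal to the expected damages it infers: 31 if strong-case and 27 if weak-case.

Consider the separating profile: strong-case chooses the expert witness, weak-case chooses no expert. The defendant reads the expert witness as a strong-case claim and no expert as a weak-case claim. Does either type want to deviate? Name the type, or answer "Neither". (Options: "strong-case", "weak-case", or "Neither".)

Neither

The expert witness pays 31; no expert pays 27.
strong-case: assigned the expert witness, nets 31 − 2 = 29; deviating to no expert nets 27.
weak-case: assigned no expert, nets 27; deviating to the expert witness nets 31 − 13 = 18.
Both types strictly prefer their assigned action; no profitable deviation.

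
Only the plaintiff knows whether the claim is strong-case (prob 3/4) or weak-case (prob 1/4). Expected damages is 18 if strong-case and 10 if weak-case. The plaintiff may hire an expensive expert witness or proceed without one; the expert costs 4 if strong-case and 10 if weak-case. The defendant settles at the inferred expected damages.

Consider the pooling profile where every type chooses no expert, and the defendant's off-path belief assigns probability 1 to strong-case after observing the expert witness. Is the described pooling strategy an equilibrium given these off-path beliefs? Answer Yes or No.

On path, the defendant holds the prior and pays 3/4·18 + 1/4·10 = 16. Off path (the expert witness), believing strong-case, it pays 18.
strong-case: no expert nets 16; the expert witness nets 18 − 4 = 14. strong-case stays.
weak-case: no expert nets 16; the expert witness nets 18 − 10 = 8. weak-case stays.
No type deviates, so pooling is sustained.

Yes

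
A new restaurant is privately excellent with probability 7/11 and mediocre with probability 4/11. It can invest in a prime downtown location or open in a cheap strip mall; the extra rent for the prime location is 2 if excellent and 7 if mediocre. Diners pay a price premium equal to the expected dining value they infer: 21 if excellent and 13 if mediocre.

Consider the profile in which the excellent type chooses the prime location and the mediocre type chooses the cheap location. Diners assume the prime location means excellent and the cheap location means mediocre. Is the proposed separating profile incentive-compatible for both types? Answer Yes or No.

No

Under these beliefs, the prime location earns price premium 21 and the cheap location earns price premium 13.
excellent: the prime location nets 21 − 2 = 19; the cheap location nets 13. excellent prefers the prime location.
mediocre: the prime location nets 21 − 7 = 14; the cheap location nets 13. mediocre would deviate to the prime location.
mediocre has a profitable deviation, so the profile is not an equilibrium.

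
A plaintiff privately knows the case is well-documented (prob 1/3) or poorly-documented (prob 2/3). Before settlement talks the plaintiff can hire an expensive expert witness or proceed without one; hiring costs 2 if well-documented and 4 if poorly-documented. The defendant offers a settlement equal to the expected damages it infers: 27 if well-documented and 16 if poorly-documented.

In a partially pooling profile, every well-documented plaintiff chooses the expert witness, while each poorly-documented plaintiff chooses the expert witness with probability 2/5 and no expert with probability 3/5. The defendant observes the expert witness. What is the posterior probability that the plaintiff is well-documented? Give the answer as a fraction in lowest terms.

P(the expert witness) = (1/3)·1 + (2/3)·(2/5) = 3/5.
By Bayes' rule, P(well-documented | the expert witness) = (1/3) / (3/5) = 5/9.

5/9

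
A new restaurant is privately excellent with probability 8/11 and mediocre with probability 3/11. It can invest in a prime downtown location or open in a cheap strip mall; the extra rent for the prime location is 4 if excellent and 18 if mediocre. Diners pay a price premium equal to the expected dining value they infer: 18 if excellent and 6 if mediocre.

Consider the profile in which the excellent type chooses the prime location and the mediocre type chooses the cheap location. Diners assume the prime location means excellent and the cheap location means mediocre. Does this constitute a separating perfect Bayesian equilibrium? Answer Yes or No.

Yes

Under these beliefs, the prime location earns price premium 18 and the cheap location earns price premium 6.
excellent: the prime location nets 18 − 4 = 14; the cheap location nets 6. excellent prefers the prime location.
mediocre: the prime location nets 18 − 18 = 0; the cheap location nets 6. mediocre prefers the cheap location.
Neither type deviates, so the separating profile is an equilibrium.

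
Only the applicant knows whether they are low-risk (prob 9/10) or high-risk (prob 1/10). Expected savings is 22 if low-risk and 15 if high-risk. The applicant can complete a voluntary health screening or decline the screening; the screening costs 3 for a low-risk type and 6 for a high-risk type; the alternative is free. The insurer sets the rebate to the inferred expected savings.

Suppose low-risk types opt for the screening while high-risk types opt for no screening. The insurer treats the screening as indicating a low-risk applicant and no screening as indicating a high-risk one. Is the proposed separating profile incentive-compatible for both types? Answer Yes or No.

No

Under these beliefs, the screening earns rebate 22 and no screening earns rebate 15.
low-risk: the screening nets 22 − 3 = 19; no screening nets 15. low-risk prefers the screening.
high-risk: the screening nets 22 − 6 = 16; no screening nets 15. high-risk would deviate to the screening.
high-risk has a profitable deviation, so the profile is not an equilibrium.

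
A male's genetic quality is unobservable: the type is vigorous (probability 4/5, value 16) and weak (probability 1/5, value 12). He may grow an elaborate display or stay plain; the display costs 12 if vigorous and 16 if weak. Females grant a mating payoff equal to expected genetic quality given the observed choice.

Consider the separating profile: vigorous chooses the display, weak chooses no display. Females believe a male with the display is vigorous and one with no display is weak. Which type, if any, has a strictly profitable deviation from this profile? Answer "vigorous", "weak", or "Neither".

The display pays 16; no display pays 12.
vigorous: assigned the display, nets 16 − 12 = 4; deviating to no display nets 12.
weak: assigned no display, nets 12; deviating to the display nets 16 − 16 = 0.
The vigorous type gains 8 by deviating.

vigorous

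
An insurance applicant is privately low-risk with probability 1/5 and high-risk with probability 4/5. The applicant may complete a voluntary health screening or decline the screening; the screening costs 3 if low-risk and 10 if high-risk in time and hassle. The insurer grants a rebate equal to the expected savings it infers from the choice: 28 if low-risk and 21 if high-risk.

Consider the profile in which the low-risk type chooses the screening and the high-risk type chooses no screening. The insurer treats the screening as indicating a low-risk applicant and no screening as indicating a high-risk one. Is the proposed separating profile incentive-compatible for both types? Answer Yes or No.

Under these beliefs, the screening earns rebate 28 and no screening earns rebate 21.
low-risk: the screening nets 28 − 3 = 25; no screening nets 21. low-risk prefers the screening.
high-risk: the screening nets 28 − 10 = 18; no screening nets 21. high-risk prefers no screening.
Neither type deviates, so the separating profile is an equilibrium.

Yes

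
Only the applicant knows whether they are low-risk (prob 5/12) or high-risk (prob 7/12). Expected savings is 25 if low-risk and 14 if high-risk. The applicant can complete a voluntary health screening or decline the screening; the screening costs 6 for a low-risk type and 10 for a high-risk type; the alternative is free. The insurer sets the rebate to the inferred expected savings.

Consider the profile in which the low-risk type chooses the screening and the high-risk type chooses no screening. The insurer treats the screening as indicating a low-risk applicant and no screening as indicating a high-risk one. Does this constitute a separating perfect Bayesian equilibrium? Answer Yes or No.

No

Under these beliefs, the screening earns rebate 25 and no screening earns rebate 14.
low-risk: the screening nets 25 − 6 = 19; no screening nets 14. low-risk prefers the screening.
high-risk: the screening nets 25 − 10 = 15; no screening nets 14. high-risk would deviate to the screening.
high-risk has a profitable deviation, so the profile is not an equilibrium.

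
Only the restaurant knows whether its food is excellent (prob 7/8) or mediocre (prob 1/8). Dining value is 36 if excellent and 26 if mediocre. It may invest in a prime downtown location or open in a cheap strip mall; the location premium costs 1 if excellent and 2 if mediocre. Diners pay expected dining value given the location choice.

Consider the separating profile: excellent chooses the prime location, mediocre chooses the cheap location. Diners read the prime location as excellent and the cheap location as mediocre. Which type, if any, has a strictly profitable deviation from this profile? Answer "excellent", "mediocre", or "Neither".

mediocre

The prime location pays 36; the cheap location pays 26.
excellent: assigned the prime location, nets 36 − 1 = 35; deviating to the cheap location nets 26.
mediocre: assigned the cheap location, nets 26; deviating to the prime location nets 36 − 2 = 34.
The mediocre type gains 8 by deviating.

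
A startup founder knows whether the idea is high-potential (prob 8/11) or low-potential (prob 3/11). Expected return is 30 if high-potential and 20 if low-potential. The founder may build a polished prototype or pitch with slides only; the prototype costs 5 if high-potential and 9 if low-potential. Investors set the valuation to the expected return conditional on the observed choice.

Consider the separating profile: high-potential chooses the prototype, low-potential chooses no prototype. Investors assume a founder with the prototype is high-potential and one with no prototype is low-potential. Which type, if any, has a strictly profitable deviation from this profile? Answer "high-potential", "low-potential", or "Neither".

The prototype pays 30; no prototype pays 20.
high-potential: assigned the prototype, nets 30 − 5 = 25; deviating to no prototype nets 20.
low-potential: assigned no prototype, nets 20; deviating to the prototype nets 30 − 9 = 21.
The low-potential type gains 1 by deviating.

low-potential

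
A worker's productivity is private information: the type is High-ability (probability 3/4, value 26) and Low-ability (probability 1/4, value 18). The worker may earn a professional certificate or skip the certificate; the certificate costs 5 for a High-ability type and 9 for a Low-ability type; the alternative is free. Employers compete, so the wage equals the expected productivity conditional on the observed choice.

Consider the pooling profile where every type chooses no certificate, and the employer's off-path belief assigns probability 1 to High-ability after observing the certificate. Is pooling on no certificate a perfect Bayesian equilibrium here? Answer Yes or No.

Yes

On path, the employer holds the prior and pays 3/4·26 + 1/4·18 = 24. Off path (the certificate), believing High-ability, it pays 26.
High-ability: no certificate nets 24; the certificate nets 26 − 5 = 21. High-ability stays.
Low-ability: no certificate nets 24; the certificate nets 26 − 9 = 17. Low-ability stays.
No type deviates, so pooling is sustained.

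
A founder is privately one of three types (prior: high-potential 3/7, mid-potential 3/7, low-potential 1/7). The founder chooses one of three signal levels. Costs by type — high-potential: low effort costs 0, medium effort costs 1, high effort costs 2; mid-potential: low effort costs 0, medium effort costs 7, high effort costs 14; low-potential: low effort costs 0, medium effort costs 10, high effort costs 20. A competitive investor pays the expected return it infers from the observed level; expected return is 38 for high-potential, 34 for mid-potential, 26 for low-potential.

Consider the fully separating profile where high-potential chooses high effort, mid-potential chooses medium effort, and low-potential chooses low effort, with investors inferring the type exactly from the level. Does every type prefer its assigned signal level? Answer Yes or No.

Separating valuations: high effort → 38, medium effort → 34, low effort → 26.
high-potential (assigned high effort): low effort: 26 − 0 = 26; medium effort: 34 − 1 = 33; high effort: 38 − 2 = 36. high-potential stays.
mid-potential (assigned medium effort): low effort: 26 − 0 = 26; medium effort: 34 − 7 = 27; high effort: 38 − 14 = 24. mid-potential stays.
low-potential (assigned low effort): low effort: 26 − 0 = 26; medium effort: 34 − 10 = 24; high effort: 38 − 20 = 18. low-potential stays.
Every type prefers its assigned level; separation holds.

Yes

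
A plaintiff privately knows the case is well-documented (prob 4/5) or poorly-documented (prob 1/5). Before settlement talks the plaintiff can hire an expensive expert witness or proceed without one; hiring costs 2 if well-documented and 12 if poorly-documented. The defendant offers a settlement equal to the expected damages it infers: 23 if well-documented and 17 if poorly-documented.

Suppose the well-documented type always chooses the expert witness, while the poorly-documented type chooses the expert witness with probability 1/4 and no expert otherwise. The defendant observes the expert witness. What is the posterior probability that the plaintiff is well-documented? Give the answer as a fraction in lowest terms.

P(the expert witness) = (4/5)·1 + (1/5)·(1/4) = 17/20.
By Bayes' rule, P(well-documented | the expert witness) = (4/5) / (17/20) = 16/17.

16/17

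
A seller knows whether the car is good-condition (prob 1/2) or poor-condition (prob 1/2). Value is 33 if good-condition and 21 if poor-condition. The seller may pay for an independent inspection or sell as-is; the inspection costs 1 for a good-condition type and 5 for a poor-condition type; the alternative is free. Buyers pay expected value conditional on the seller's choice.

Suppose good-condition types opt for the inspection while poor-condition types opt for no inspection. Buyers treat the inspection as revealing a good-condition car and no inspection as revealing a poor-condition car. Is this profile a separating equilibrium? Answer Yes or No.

No

Under these beliefs, the inspection earns price 33 and no inspection earns price 21.
good-condition: the inspection nets 33 − 1 = 32; no inspection nets 21. good-condition prefers the inspection.
poor-condition: the inspection nets 33 − 5 = 28; no inspection nets 21. poor-condition would deviate to the inspection.
poor-condition has a profitable deviation, so the profile is not an equilibrium.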